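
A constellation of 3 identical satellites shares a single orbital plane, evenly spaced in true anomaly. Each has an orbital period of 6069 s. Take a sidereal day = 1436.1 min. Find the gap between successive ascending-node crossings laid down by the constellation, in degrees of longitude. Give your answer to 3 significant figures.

Single-satellite node shift = (6069.0/86166) × 360° = 25.36°.
With 3 satellites evenly phased, successive equator crossings are 25.36/3 = 8.452° apart.

8.45°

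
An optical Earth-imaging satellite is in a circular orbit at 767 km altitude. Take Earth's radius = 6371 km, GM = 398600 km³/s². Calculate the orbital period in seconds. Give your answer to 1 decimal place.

6001.7 seconds

Semi-major axis a = 6371 + 767 = 7138 km. Period T = 2π√(a³/μ) = 2π√(7138³/398600) = 6001.7 s = 100.03 min.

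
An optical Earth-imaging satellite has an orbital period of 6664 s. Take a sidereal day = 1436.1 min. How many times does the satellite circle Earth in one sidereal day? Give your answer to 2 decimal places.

Orbits per sidereal day = 86166 / 6664.0 = 12.930.

12.93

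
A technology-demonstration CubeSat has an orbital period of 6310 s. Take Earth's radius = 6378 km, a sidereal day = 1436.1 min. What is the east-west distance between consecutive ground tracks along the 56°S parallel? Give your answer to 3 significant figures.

Node shift per orbit = (6310.0/86166) × 360° = 26.36°.
Equatorial spacing = 26.36 × 111.3 km/° = 2935 km.
At 56° latitude, spacing = 2935 × cos(56°) = 1641 km.

1640 km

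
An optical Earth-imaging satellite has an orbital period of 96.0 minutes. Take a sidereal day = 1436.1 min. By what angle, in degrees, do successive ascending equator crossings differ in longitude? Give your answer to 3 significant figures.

24.1°

T = 96.0 min = 5760.0 s.
During one orbit Earth rotates (5760.0 / 86166) × 360° = 24.07°.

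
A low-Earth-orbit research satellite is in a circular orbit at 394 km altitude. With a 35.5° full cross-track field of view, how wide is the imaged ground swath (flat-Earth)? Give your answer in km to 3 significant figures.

252 km

Half-angle = 35.5°/2 = 17.75°.
Swath width ≈ 2h·tan(θ/2) = 2 × 394 × tan(17.75°) = 252.2 km.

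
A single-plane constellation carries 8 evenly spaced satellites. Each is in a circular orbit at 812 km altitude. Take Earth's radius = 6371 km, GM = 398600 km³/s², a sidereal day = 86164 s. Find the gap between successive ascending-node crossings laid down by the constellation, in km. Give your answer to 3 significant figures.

Semi-major axis a = 6371 + 812 = 7183 km. Period T = 2π√(a³/μ) = 2π√(7183³/398600) = 6058.6 s = 100.98 min.
Single-satellite node shift = (6058.6/86164) × 360° = 25.31°.
With 8 satellites evenly phased, successive equator crossings are 25.31/8 = 3.164° apart.
That is 3.164 × 111.2 = 352 km at the equator.

352 km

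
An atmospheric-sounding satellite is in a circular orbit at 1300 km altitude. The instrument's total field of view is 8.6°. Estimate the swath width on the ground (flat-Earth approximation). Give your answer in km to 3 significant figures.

195 km

Half-angle = 8.6°/2 = 4.3°.
Swath width ≈ 2h·tan(θ/2) = 2 × 1300 × tan(4.3°) = 195.5 km.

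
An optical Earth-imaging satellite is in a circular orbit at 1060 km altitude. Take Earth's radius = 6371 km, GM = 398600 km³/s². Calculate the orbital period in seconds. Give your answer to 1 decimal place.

Semi-major axis a = 6371 + 1060 = 7431 km. Period T = 2π√(a³/μ) = 2π√(7431³/398600) = 6375.0 s = 106.25 min.

6375.0 seconds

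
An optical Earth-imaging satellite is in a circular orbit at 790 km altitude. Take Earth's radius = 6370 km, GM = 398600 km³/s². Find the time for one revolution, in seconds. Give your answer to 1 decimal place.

6029.5 seconds

Semi-major axis a = 6370 + 790 = 7160 km. Period T = 2π√(a³/μ) = 2π√(7160³/398600) = 6029.5 s = 100.49 min.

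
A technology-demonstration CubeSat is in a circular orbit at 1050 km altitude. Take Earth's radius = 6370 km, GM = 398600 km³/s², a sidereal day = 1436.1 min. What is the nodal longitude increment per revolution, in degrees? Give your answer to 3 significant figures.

Semi-major axis a = 6370 + 1050 = 7420 km. Period T = 2π√(a³/μ) = 2π√(7420³/398600) = 6360.9 s = 106.01 min.
During one orbit Earth rotates (6360.9 / 86166) × 360° = 26.58°.

26.6°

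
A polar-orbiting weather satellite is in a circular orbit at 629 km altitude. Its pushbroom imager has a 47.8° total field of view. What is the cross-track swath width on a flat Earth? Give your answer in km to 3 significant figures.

Half-angle = 47.8°/2 = 23.9°.
Swath width ≈ 2h·tan(θ/2) = 2 × 629 × tan(23.9°) = 557.5 km.

557 km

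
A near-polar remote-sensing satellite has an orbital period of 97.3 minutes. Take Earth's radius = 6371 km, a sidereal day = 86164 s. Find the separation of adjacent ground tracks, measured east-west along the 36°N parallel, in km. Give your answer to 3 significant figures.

2190 km

T = 97.3 min = 5838.0 s.
Node shift per orbit = (5838.0/86164) × 360° = 24.39°.
Equatorial spacing = 24.39 × 111.2 km/° = 2712 km.
At 36° latitude, spacing = 2712 × cos(36°) = 2194 km.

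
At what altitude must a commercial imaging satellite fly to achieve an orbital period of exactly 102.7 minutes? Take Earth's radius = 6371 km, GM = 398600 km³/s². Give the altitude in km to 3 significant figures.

T = 102.7 min = 6162.0 s.
From T = 2π√(a³/μ): a = (μ T²/4π²)^(1/3) = (398600 × 6162.0² / 4π²)^(1/3) = 7265 km.
Altitude h = a − R = 7265 − 6371 = 894 km.

894 km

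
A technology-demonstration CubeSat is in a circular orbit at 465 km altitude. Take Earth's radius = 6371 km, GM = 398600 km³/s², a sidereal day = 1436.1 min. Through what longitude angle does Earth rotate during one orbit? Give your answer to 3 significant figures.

23.5°

Semi-major axis a = 6371 + 465 = 6836 km. Period T = 2π√(a³/μ) = 2π√(6836³/398600) = 5624.9 s = 93.75 min.
During one orbit Earth rotates (5624.9 / 86166) × 360° = 23.50°.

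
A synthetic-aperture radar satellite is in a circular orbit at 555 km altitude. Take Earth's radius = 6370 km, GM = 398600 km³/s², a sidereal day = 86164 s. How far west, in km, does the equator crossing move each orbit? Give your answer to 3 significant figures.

Semi-major axis a = 6370 + 555 = 6925 km. Period T = 2π√(a³/μ) = 2π√(6925³/398600) = 5735.1 s = 95.58 min.
During one orbit Earth rotates (5735.1 / 86164) × 360° = 23.96°.
At the equator that is 23.96° × (2π·6370/360) km/° = 23.96 × 111.2 = 2664 km.

2660 km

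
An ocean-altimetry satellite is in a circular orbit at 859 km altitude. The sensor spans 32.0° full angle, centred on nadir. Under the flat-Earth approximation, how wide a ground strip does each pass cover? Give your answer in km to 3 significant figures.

Half-angle = 32.0°/2 = 16°.
Swath width ≈ 2h·tan(θ/2) = 2 × 859 × tan(16°) = 492.6 km.

493 km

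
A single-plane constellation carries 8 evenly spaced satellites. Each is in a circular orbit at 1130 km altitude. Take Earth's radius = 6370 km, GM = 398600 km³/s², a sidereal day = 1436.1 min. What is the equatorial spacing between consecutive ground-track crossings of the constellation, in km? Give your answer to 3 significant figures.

Semi-major axis a = 6370 + 1130 = 7500 km. Period T = 2π√(a³/μ) = 2π√(7500³/398600) = 6464.0 s = 107.73 min.
Single-satellite node shift = (6464.0/86166) × 360° = 27.01°.
With 8 satellites evenly phased, successive equator crossings are 27.01/8 = 3.376° apart.
That is 3.376 × 111.2 = 375 km at the equator.

375 km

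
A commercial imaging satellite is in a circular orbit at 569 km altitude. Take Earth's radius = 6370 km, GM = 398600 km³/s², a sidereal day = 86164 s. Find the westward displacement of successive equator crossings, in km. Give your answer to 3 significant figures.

2670 km

Semi-major axis a = 6370 + 569 = 6939 km. Period T = 2π√(a³/μ) = 2π√(6939³/398600) = 5752.5 s = 95.87 min.
During one orbit Earth rotates (5752.5 / 86164) × 360° = 24.03°.
At the equator that is 24.03° × (2π·6370/360) km/° = 24.03 × 111.2 = 2672 km.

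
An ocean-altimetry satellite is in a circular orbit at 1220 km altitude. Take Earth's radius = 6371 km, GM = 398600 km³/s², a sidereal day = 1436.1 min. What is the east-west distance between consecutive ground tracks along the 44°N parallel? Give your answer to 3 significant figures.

Semi-major axis a = 6371 + 1220 = 7591 km. Period T = 2π√(a³/μ) = 2π√(7591³/398600) = 6582.0 s = 109.70 min.
Node shift per orbit = (6582.0/86166) × 360° = 27.50°.
Equatorial spacing = 27.50 × 111.2 km/° = 3058 km.
At 44° latitude, spacing = 3058 × cos(44°) = 2200 km.

2200 km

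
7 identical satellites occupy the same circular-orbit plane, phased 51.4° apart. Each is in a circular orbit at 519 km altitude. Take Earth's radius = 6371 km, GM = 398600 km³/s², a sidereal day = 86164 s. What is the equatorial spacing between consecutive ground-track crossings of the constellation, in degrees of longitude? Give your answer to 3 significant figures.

3.40°

Semi-major axis a = 6371 + 519 = 6890 km. Period T = 2π√(a³/μ) = 2π√(6890³/398600) = 5691.7 s = 94.86 min.
Single-satellite node shift = (5691.7/86164) × 360° = 23.78°.
With 7 satellites evenly phased, successive equator crossings are 23.78/7 = 3.397° apart.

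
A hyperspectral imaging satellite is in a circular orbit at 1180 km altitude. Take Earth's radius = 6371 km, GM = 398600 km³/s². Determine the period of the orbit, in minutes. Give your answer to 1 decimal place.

Semi-major axis a = 6371 + 1180 = 7551 km. Period T = 2π√(a³/μ) = 2π√(7551³/398600) = 6530.1 s = 108.83 min.

108.8 min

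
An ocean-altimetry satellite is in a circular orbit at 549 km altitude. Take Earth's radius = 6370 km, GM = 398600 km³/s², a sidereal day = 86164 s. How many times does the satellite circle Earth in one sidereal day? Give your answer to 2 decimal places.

Semi-major axis a = 6370 + 549 = 6919 km. Period T = 2π√(a³/μ) = 2π√(6919³/398600) = 5727.6 s = 95.46 min.
Orbits per sidereal day = 86164 / 5727.6 = 15.044.

15.04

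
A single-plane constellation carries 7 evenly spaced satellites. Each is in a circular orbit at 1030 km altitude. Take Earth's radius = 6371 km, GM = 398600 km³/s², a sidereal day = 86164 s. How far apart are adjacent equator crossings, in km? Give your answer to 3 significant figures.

421 km

Semi-major axis a = 6371 + 1030 = 7401 km. Period T = 2π√(a³/μ) = 2π√(7401³/398600) = 6336.5 s = 105.61 min.
Single-satellite node shift = (6336.5/86164) × 360° = 26.47°.
With 7 satellites evenly phased, successive equator crossings are 26.47/7 = 3.782° apart.
That is 3.782 × 111.2 = 421 km at the equator.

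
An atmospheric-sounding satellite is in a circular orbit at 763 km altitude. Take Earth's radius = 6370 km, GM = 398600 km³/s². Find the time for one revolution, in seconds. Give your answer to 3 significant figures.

6000 seconds

Semi-major axis a = 6370 + 763 = 7133 km. Period T = 2π√(a³/μ) = 2π√(7133³/398600) = 5995.4 s = 99.92 min.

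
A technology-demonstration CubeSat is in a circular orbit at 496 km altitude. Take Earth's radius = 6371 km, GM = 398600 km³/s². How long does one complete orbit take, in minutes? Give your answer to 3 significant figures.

94.4 min

Semi-major axis a = 6371 + 496 = 6867 km. Period T = 2π√(a³/μ) = 2π√(6867³/398600) = 5663.2 s = 94.39 min.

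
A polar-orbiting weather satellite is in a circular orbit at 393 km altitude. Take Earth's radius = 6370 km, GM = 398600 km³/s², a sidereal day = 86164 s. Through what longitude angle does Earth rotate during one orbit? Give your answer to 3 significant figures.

23.1°

Semi-major axis a = 6370 + 393 = 6763 km. Period T = 2π√(a³/μ) = 2π√(6763³/398600) = 5535.0 s = 92.25 min.
During one orbit Earth rotates (5535.0 / 86164) × 360° = 23.13°.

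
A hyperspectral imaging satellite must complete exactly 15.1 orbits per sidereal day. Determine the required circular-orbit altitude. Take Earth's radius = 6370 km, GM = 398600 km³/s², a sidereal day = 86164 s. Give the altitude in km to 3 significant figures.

532 km

Required period T = 86164 / 15.1 = 5706.2 s.
From T = 2π√(a³/μ): a = (μ T²/4π²)^(1/3) = (398600 × 5706.2² / 4π²)^(1/3) = 6902 km.
Altitude h = a − R = 6902 − 6370 = 532 km.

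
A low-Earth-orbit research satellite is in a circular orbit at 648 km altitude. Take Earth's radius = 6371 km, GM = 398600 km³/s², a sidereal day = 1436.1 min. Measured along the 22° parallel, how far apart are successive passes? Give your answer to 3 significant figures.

2520 km

Semi-major axis a = 6371 + 648 = 7019 km. Period T = 2π√(a³/μ) = 2π√(7019³/398600) = 5852.3 s = 97.54 min.
Node shift per orbit = (5852.3/86166) × 360° = 24.45°.
Equatorial spacing = 24.45 × 111.2 km/° = 2719 km.
At 22° latitude, spacing = 2719 × cos(22°) = 2521 km.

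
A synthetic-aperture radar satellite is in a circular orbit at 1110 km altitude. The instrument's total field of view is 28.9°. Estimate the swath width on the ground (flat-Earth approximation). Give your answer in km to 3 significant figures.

572 km

Half-angle = 28.9°/2 = 14.45°.
Swath width ≈ 2h·tan(θ/2) = 2 × 1110 × tan(14.45°) = 572.1 km.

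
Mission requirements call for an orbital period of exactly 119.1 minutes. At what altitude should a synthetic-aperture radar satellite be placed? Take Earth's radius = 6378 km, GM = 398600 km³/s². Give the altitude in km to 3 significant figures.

T = 119.1 min = 7146.0 s.
From T = 2π√(a³/μ): a = (μ T²/4π²)^(1/3) = (398600 × 7146.0² / 4π²)^(1/3) = 8019 km.
Altitude h = a − R = 8019 − 6378 = 1641 km.

1640 km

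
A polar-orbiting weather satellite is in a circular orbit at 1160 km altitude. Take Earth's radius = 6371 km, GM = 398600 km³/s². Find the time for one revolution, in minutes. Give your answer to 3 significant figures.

108 min

Semi-major axis a = 6371 + 1160 = 7531 km. Period T = 2π√(a³/μ) = 2π√(7531³/398600) = 6504.1 s = 108.40 min.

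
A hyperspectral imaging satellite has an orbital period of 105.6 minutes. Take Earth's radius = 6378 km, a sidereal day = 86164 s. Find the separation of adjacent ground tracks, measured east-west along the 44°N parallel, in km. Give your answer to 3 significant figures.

T = 105.6 min = 6336.0 s.
Node shift per orbit = (6336.0/86164) × 360° = 26.47°.
Equatorial spacing = 26.47 × 111.3 km/° = 2947 km.
At 44° latitude, spacing = 2947 × cos(44°) = 2120 km.

2120 km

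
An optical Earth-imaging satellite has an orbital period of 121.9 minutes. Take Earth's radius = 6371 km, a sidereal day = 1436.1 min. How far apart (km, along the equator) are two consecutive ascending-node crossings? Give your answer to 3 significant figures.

T = 121.9 min = 7314.0 s.
During one orbit Earth rotates (7314.0 / 86166) × 360° = 30.56°.
At the equator that is 30.56° × (2π·6371/360) km/° = 30.56 × 111.2 = 3398 km.

3400 km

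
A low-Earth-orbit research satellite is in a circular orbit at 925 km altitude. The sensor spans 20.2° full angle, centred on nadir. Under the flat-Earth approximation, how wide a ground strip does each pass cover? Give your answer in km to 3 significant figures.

Half-angle = 20.2°/2 = 10.1°.
Swath width ≈ 2h·tan(θ/2) = 2 × 925 × tan(10.1°) = 329.5 km.

330 km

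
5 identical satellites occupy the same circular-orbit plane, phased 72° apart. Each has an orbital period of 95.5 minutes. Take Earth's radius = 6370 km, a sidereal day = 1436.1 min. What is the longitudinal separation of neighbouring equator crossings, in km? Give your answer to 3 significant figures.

532 km

T = 95.5 min = 5730.0 s.
Single-satellite node shift = (5730.0/86166) × 360° = 23.94°.
With 5 satellites evenly phased, successive equator crossings are 23.94/5 = 4.788° apart.
That is 4.788 × 111.2 = 532 km at the equator.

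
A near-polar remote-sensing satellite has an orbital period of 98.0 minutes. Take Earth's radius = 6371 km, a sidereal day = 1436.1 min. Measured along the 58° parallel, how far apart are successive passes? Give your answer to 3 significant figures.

1450 km

T = 98.0 min = 5880.0 s.
Node shift per orbit = (5880.0/86166) × 360° = 24.57°.
Equatorial spacing = 24.57 × 111.2 km/° = 2732 km.
At 58° latitude, spacing = 2732 × cos(58°) = 1448 km.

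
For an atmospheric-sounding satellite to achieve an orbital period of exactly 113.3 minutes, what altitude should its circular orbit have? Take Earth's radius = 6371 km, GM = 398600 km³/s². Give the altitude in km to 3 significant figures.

T = 113.3 min = 6798.0 s.
From T = 2π√(a³/μ): a = (μ T²/4π²)^(1/3) = (398600 × 6798.0² / 4π²)^(1/3) = 7756 km.
Altitude h = a − R = 7756 − 6371 = 1385 km.

1390 km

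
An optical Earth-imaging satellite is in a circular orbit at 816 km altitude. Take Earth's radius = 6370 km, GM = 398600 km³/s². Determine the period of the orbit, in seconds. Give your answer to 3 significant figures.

Semi-major axis a = 6370 + 816 = 7186 km. Period T = 2π√(a³/μ) = 2π√(7186³/398600) = 6062.4 s = 101.04 min.

6060 seconds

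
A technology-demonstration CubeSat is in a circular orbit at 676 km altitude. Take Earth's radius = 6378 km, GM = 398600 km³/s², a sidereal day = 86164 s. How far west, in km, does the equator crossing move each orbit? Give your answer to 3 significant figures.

2740 km

Semi-major axis a = 6378 + 676 = 7054 km. Period T = 2π√(a³/μ) = 2π√(7054³/398600) = 5896.1 s = 98.27 min.
During one orbit Earth rotates (5896.1 / 86164) × 360° = 24.63°.
At the equator that is 24.63° × (2π·6378/360) km/° = 24.63 × 111.3 = 2742 km.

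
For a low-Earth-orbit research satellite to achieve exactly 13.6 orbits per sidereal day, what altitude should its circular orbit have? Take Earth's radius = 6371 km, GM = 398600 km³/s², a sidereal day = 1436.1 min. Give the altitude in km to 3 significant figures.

1030 km

Required period T = 86166 / 13.6 = 6335.7 s.
From T = 2π√(a³/μ): a = (μ T²/4π²)^(1/3) = (398600 × 6335.7² / 4π²)^(1/3) = 7400 km.
Altitude h = a − R = 7400 − 6371 = 1029 km.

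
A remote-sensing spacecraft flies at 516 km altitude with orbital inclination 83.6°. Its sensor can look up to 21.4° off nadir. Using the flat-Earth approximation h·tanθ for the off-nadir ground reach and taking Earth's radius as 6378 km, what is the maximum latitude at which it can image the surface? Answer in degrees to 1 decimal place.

85.4°

For a prograde orbit the ground track reaches latitude ±i = ±83.6°.
Sensor half-swath on the ground ≈ 516·tan(21.4°) = 202 km = 1.82° of latitude.
Maximum observable latitude ≈ 83.6 + 1.82 = 85.4°.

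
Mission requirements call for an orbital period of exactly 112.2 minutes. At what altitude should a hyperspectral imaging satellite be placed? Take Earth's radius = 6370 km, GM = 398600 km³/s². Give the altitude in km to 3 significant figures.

1340 km

T = 112.2 min = 6732.0 s.
From T = 2π√(a³/μ): a = (μ T²/4π²)^(1/3) = (398600 × 6732.0² / 4π²)^(1/3) = 7706 km.
Altitude h = a − R = 7706 − 6370 = 1336 km.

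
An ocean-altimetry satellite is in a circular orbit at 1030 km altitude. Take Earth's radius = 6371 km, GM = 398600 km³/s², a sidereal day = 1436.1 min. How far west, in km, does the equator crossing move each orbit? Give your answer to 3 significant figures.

Semi-major axis a = 6371 + 1030 = 7401 km. Period T = 2π√(a³/μ) = 2π√(7401³/398600) = 6336.5 s = 105.61 min.
During one orbit Earth rotates (6336.5 / 86166) × 360° = 26.47°.
At the equator that is 26.47° × (2π·6371/360) km/° = 26.47 × 111.2 = 2944 km.

2940 km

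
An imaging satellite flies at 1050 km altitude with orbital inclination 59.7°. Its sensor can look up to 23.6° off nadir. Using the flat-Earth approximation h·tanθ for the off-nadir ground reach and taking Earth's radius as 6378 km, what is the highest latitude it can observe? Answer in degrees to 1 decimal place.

For a prograde orbit the ground track reaches latitude ±i = ±59.7°.
Sensor half-swath on the ground ≈ 1050·tan(23.6°) = 459 km = 4.12° of latitude.
Maximum observable latitude ≈ 59.7 + 4.12 = 63.8°.

63.8°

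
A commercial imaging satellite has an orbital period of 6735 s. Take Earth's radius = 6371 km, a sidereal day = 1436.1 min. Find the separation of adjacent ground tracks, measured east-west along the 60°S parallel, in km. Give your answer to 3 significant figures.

1560 km

Node shift per orbit = (6735.0/86166) × 360° = 28.14°.
Equatorial spacing = 28.14 × 111.2 km/° = 3129 km.
At 60° latitude, spacing = 3129 × cos(60°) = 1564 km.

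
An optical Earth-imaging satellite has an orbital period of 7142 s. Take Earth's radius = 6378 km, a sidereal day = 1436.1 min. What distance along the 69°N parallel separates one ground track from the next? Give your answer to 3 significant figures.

Node shift per orbit = (7142.0/86166) × 360° = 29.84°.
Equatorial spacing = 29.84 × 111.3 km/° = 3322 km.
At 69° latitude, spacing = 3322 × cos(69°) = 1190 km.

1190 km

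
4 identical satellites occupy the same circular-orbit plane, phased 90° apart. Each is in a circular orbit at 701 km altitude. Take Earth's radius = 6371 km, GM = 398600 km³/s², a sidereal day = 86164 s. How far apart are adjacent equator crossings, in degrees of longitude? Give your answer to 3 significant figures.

Semi-major axis a = 6371 + 701 = 7072 km. Period T = 2π√(a³/μ) = 2π√(7072³/398600) = 5918.7 s = 98.64 min.
Single-satellite node shift = (5918.7/86164) × 360° = 24.73°.
With 4 satellites evenly phased, successive equator crossings are 24.73/4 = 6.182° apart.

6.18°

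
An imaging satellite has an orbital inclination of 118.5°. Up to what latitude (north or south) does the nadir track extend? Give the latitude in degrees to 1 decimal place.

61.5°

Retrograde orbit: the ground track reaches ±(180° − i) = ±(180 − 118.5) = ±61.5°.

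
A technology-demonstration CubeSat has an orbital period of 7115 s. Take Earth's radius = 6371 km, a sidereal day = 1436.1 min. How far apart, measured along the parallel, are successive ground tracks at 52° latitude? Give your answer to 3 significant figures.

2040 km

Node shift per orbit = (7115.0/86166) × 360° = 29.73°.
Equatorial spacing = 29.73 × 111.2 km/° = 3305 km.
At 52° latitude, spacing = 3305 × cos(52°) = 2035 km.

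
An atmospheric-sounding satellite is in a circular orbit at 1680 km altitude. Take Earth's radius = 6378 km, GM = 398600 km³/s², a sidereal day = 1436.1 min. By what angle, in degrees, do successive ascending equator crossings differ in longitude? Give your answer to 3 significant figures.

Semi-major axis a = 6378 + 1680 = 8058 km. Period T = 2π√(a³/μ) = 2π√(8058³/398600) = 7198.7 s = 119.98 min.
During one orbit Earth rotates (7198.7 / 86166) × 360° = 30.08°.

30.1°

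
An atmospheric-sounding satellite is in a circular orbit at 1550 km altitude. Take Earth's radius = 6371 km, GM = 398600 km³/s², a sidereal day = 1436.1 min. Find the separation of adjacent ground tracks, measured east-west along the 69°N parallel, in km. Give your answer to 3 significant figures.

1170 km

Semi-major axis a = 6371 + 1550 = 7921 km. Period T = 2π√(a³/μ) = 2π√(7921³/398600) = 7015.9 s = 116.93 min.
Node shift per orbit = (7015.9/86166) × 360° = 29.31°.
Equatorial spacing = 29.31 × 111.2 km/° = 3259 km.
At 69° latitude, spacing = 3259 × cos(69°) = 1168 km.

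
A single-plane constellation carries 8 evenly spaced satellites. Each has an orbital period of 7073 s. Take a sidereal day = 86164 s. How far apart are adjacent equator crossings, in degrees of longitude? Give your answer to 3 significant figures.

3.69°

Single-satellite node shift = (7073.0/86164) × 360° = 29.55°.
With 8 satellites evenly phased, successive equator crossings are 29.55/8 = 3.694° apart.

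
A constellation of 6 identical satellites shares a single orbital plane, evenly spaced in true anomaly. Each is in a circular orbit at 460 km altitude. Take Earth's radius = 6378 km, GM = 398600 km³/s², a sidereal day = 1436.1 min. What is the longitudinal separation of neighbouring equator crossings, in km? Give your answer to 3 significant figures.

Semi-major axis a = 6378 + 460 = 6838 km. Period T = 2π√(a³/μ) = 2π√(6838³/398600) = 5627.4 s = 93.79 min.
Single-satellite node shift = (5627.4/86166) × 360° = 23.51°.
With 6 satellites evenly phased, successive equator crossings are 23.51/6 = 3.919° apart.
That is 3.919 × 111.3 = 436 km at the equator.

436 km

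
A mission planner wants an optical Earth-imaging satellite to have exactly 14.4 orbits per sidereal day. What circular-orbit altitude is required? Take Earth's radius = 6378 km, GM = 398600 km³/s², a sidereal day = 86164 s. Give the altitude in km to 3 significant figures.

Required period T = 86164 / 14.4 = 5983.6 s.
From T = 2π√(a³/μ): a = (μ T²/4π²)^(1/3) = (398600 × 5983.6² / 4π²)^(1/3) = 7124 km.
Altitude h = a − R = 7124 − 6378 = 746 km.

746 km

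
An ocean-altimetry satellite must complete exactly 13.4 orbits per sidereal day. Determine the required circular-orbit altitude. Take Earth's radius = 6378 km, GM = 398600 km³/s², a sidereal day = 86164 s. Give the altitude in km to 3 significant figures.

1100 km

Required period T = 86164 / 13.4 = 6430.1 s.
From T = 2π√(a³/μ): a = (μ T²/4π²)^(1/3) = (398600 × 6430.1² / 4π²)^(1/3) = 7474 km.
Altitude h = a − R = 7474 − 6378 = 1096 km.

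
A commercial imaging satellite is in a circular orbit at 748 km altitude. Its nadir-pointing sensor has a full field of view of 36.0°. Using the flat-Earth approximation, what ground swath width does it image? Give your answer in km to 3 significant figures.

Half-angle = 36.0°/2 = 18°.
Swath width ≈ 2h·tan(θ/2) = 2 × 748 × tan(18°) = 486.1 km.

486 km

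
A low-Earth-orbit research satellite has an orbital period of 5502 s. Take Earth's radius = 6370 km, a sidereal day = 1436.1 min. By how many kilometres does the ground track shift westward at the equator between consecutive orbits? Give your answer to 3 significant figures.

During one orbit Earth rotates (5502.0 / 86166) × 360° = 22.99°.
At the equator that is 22.99° × (2π·6370/360) km/° = 22.99 × 111.2 = 2556 km.

2560 km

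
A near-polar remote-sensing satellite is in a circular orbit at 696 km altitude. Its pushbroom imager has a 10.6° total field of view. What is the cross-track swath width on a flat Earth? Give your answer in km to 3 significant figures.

Half-angle = 10.6°/2 = 5.3°.
Swath width ≈ 2h·tan(θ/2) = 2 × 696 × tan(5.3°) = 129.1 km.

129 km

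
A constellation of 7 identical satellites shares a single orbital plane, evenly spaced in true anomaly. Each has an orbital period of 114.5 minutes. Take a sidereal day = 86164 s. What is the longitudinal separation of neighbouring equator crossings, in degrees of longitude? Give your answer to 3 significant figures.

T = 114.5 min = 6870.0 s.
Single-satellite node shift = (6870.0/86164) × 360° = 28.70°.
With 7 satellites evenly phased, successive equator crossings are 28.70/7 = 4.100° apart.

4.10°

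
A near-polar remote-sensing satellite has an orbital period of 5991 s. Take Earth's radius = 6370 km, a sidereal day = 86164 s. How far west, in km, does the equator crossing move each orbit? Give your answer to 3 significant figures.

2780 km

During one orbit Earth rotates (5991.0 / 86164) × 360° = 25.03°.
At the equator that is 25.03° × (2π·6370/360) km/° = 25.03 × 111.2 = 2783 km.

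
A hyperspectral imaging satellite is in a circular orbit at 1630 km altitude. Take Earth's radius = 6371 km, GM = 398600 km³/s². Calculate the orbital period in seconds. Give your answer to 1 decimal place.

Semi-major axis a = 6371 + 1630 = 8001 km. Period T = 2π√(a³/μ) = 2π√(8001³/398600) = 7122.4 s = 118.71 min.

7122.4 seconds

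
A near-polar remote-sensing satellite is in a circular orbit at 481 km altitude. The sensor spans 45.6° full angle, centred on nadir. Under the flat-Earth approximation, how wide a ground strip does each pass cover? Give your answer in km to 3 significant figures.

Half-angle = 45.6°/2 = 22.8°.
Swath width ≈ 2h·tan(θ/2) = 2 × 481 × tan(22.8°) = 404.4 km.

404 km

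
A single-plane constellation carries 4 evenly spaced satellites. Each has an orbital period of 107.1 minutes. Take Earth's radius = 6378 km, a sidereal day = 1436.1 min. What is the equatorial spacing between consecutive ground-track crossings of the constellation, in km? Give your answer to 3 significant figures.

T = 107.1 min = 6426.0 s.
Single-satellite node shift = (6426.0/86166) × 360° = 26.85°.
With 4 satellites evenly phased, successive equator crossings are 26.85/4 = 6.712° apart.
That is 6.712 × 111.3 = 747 km at the equator.

747 km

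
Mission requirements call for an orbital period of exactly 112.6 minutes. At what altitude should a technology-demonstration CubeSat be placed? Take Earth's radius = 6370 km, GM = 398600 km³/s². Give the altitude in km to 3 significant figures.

T = 112.6 min = 6756.0 s.
From T = 2π√(a³/μ): a = (μ T²/4π²)^(1/3) = (398600 × 6756.0² / 4π²)^(1/3) = 7724 km.
Altitude h = a − R = 7724 − 6370 = 1354 km.

1350 km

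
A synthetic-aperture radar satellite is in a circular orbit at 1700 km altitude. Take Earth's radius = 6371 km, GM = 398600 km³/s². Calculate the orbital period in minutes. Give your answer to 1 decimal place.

120.3 min

Semi-major axis a = 6371 + 1700 = 8071 km. Period T = 2π√(a³/μ) = 2π√(8071³/398600) = 7216.1 s = 120.27 min.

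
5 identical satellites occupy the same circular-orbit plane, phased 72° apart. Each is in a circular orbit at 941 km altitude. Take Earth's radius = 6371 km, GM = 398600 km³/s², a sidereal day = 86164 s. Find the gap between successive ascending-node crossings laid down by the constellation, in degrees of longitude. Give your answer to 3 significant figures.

5.20°

Semi-major axis a = 6371 + 941 = 7312 km. Period T = 2π√(a³/μ) = 2π√(7312³/398600) = 6222.5 s = 103.71 min.
Single-satellite node shift = (6222.5/86164) × 360° = 26.00°.
With 5 satellites evenly phased, successive equator crossings are 26.00/5 = 5.200° apart.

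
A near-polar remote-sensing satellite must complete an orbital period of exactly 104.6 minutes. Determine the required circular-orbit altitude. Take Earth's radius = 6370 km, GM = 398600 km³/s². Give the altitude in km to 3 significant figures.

984 km

T = 104.6 min = 6276.0 s.
From T = 2π√(a³/μ): a = (μ T²/4π²)^(1/3) = (398600 × 6276.0² / 4π²)^(1/3) = 7354 km.
Altitude h = a − R = 7354 − 6370 = 984 km.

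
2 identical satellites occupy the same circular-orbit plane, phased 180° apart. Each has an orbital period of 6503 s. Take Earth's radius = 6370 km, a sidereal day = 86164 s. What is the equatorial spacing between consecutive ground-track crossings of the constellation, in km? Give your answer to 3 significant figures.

1510 km

Single-satellite node shift = (6503.0/86164) × 360° = 27.17°.
With 2 satellites evenly phased, successive equator crossings are 27.17/2 = 13.585° apart.
That is 13.585 × 111.2 = 1510 km at the equator.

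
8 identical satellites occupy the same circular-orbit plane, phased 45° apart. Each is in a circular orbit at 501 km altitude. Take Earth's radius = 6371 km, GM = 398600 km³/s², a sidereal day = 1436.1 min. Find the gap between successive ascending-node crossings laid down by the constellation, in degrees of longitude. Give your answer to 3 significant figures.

Semi-major axis a = 6371 + 501 = 6872 km. Period T = 2π√(a³/μ) = 2π√(6872³/398600) = 5669.4 s = 94.49 min.
Single-satellite node shift = (5669.4/86166) × 360° = 23.69°.
With 8 satellites evenly phased, successive equator crossings are 23.69/8 = 2.961° apart.

2.96°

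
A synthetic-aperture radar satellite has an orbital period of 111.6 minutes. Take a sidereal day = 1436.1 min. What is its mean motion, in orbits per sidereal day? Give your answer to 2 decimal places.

T = 111.6 min = 6696.0 s.
Orbits per sidereal day = 86166 / 6696.0 = 12.868.

12.87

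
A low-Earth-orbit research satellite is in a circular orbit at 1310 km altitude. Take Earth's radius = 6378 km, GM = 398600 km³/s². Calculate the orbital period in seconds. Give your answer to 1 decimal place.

Semi-major axis a = 6378 + 1310 = 7688 km. Period T = 2π√(a³/μ) = 2π√(7688³/398600) = 6708.6 s = 111.81 min.

6708.6 seconds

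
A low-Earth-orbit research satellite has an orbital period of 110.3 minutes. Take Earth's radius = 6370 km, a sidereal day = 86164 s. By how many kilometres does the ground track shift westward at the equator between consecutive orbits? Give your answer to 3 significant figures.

3070 km

T = 110.3 min = 6618.0 s.
During one orbit Earth rotates (6618.0 / 86164) × 360° = 27.65°.
At the equator that is 27.65° × (2π·6370/360) km/° = 27.65 × 111.2 = 3074 km.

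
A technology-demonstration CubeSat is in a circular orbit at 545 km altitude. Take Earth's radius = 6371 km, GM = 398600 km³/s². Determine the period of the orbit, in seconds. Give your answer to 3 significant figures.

Semi-major axis a = 6371 + 545 = 6916 km. Period T = 2π√(a³/μ) = 2π√(6916³/398600) = 5723.9 s = 95.40 min.

5720 seconds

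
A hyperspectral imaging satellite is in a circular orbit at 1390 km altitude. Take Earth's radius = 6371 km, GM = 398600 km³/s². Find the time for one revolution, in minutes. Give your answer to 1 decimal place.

Semi-major axis a = 6371 + 1390 = 7761 km. Period T = 2π√(a³/μ) = 2π√(7761³/398600) = 6804.4 s = 113.41 min.

113.4 min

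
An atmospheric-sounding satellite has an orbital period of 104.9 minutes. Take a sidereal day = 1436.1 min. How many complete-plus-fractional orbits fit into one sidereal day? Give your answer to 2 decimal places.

13.69

T = 104.9 min = 6294.0 s.
Orbits per sidereal day = 86166 / 6294.0 = 13.690.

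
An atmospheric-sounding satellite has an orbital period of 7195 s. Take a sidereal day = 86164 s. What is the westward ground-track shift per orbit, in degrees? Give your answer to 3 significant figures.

30.1°

During one orbit Earth rotates (7195.0 / 86164) × 360° = 30.06°.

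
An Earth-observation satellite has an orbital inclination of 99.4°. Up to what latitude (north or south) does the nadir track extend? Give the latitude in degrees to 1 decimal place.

Retrograde orbit: the ground track reaches ±(180° − i) = ±(180 − 99.4) = ±80.6°.

80.6°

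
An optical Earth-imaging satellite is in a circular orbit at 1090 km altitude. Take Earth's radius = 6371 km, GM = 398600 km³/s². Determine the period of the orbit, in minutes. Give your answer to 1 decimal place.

106.9 min

Semi-major axis a = 6371 + 1090 = 7461 km. Period T = 2π√(a³/μ) = 2π√(7461³/398600) = 6413.7 s = 106.89 min.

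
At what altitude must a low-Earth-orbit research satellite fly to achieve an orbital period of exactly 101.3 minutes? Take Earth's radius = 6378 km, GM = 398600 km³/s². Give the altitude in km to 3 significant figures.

820 km

T = 101.3 min = 6078.0 s.
From T = 2π√(a³/μ): a = (μ T²/4π²)^(1/3) = (398600 × 6078.0² / 4π²)^(1/3) = 7198 km.
Altitude h = a − R = 7198 − 6378 = 820 km.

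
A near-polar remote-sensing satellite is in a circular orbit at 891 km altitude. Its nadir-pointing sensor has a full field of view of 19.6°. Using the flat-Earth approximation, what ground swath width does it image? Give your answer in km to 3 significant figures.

308 km

Half-angle = 19.6°/2 = 9.8°.
Swath width ≈ 2h·tan(θ/2) = 2 × 891 × tan(9.8°) = 307.8 km.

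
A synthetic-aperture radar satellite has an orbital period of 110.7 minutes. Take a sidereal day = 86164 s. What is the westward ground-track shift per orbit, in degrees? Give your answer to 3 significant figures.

T = 110.7 min = 6642.0 s.
During one orbit Earth rotates (6642.0 / 86164) × 360° = 27.75°.

27.8°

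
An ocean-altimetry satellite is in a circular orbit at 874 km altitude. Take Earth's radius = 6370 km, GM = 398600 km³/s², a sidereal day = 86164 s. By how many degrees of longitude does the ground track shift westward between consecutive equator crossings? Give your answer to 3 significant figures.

25.6°

Semi-major axis a = 6370 + 874 = 7244 km. Period T = 2π√(a³/μ) = 2π√(7244³/398600) = 6135.9 s = 102.27 min.
During one orbit Earth rotates (6135.9 / 86164) × 360° = 25.64°.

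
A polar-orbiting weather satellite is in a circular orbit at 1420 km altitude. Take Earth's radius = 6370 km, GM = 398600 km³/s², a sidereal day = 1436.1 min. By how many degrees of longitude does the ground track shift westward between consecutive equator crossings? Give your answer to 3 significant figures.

Semi-major axis a = 6370 + 1420 = 7790 km. Period T = 2π√(a³/μ) = 2π√(7790³/398600) = 6842.5 s = 114.04 min.
During one orbit Earth rotates (6842.5 / 86166) × 360° = 28.59°.

28.6°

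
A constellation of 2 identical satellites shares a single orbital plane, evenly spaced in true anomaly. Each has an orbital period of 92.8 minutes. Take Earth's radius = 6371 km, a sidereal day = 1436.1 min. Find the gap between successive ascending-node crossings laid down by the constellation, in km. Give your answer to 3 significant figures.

T = 92.8 min = 5568.0 s.
Single-satellite node shift = (5568.0/86166) × 360° = 23.26°.
With 2 satellites evenly phased, successive equator crossings are 23.26/2 = 11.632° apart.
That is 11.632 × 111.2 = 1293 km at the equator.

1290 km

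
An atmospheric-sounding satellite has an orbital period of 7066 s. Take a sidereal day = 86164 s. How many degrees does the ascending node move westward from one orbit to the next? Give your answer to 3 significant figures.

During one orbit Earth rotates (7066.0 / 86164) × 360° = 29.52°.

29.5°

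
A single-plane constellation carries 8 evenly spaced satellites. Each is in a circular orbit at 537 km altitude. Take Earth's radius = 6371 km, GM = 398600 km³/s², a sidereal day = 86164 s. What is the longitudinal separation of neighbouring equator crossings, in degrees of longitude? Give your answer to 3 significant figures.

Semi-major axis a = 6371 + 537 = 6908 km. Period T = 2π√(a³/μ) = 2π√(6908³/398600) = 5714.0 s = 95.23 min.
Single-satellite node shift = (5714.0/86164) × 360° = 23.87°.
With 8 satellites evenly phased, successive equator crossings are 23.87/8 = 2.984° apart.

2.98°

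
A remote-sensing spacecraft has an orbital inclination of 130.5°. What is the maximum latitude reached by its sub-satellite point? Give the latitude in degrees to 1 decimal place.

Retrograde orbit: the ground track reaches ±(180° − i) = ±(180 − 130.5) = ±49.5°.

49.5°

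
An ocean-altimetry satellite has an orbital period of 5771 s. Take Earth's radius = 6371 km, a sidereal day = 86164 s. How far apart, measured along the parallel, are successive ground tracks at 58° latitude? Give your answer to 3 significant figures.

Node shift per orbit = (5771.0/86164) × 360° = 24.11°.
Equatorial spacing = 24.11 × 111.2 km/° = 2681 km.
At 58° latitude, spacing = 2681 × cos(58°) = 1421 km.

1420 km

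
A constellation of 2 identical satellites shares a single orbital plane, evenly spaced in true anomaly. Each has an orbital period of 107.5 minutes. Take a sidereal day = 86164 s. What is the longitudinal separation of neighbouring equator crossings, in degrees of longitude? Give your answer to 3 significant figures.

T = 107.5 min = 6450.0 s.
Single-satellite node shift = (6450.0/86164) × 360° = 26.95°.
With 2 satellites evenly phased, successive equator crossings are 26.95/2 = 13.474° apart.

13.5°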